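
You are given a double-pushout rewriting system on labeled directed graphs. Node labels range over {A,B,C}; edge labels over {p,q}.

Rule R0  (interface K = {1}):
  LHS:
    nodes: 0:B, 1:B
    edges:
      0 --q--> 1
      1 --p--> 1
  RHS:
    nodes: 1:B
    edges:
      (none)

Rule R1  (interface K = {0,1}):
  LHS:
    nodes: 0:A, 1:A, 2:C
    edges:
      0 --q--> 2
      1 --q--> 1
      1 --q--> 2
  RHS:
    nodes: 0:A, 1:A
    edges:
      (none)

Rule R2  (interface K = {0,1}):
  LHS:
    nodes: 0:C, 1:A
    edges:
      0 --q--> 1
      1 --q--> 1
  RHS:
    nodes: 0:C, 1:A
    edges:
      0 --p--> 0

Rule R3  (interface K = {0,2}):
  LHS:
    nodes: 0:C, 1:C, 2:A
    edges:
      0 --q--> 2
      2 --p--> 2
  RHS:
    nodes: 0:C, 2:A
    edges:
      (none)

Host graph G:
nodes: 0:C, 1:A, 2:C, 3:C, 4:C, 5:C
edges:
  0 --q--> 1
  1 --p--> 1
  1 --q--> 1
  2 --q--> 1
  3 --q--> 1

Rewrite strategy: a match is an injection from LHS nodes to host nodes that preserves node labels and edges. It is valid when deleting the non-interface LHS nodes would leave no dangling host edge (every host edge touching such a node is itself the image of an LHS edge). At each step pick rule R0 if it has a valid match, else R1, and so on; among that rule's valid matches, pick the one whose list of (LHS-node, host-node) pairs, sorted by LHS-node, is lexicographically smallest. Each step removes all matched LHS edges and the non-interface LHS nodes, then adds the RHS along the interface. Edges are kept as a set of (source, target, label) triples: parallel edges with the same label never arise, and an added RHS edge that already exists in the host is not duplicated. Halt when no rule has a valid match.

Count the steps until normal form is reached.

Answer: 2

Derivation:
start.  V:6 E:5  edges: 0-q->1 1-p->1 1-q->1 2-q->1 3-q->1
1. fire R2 via {0↦0, 1↦1}  →  V:6 E:4  edges: 0-p->0 1-p->1 2-q->1 3-q->1
2. fire R3 via {0↦2, 1↦4, 2↦1}  →  V:5 E:2  edges: 0-p->0 3-q->1
final graph: no rule applies after step 2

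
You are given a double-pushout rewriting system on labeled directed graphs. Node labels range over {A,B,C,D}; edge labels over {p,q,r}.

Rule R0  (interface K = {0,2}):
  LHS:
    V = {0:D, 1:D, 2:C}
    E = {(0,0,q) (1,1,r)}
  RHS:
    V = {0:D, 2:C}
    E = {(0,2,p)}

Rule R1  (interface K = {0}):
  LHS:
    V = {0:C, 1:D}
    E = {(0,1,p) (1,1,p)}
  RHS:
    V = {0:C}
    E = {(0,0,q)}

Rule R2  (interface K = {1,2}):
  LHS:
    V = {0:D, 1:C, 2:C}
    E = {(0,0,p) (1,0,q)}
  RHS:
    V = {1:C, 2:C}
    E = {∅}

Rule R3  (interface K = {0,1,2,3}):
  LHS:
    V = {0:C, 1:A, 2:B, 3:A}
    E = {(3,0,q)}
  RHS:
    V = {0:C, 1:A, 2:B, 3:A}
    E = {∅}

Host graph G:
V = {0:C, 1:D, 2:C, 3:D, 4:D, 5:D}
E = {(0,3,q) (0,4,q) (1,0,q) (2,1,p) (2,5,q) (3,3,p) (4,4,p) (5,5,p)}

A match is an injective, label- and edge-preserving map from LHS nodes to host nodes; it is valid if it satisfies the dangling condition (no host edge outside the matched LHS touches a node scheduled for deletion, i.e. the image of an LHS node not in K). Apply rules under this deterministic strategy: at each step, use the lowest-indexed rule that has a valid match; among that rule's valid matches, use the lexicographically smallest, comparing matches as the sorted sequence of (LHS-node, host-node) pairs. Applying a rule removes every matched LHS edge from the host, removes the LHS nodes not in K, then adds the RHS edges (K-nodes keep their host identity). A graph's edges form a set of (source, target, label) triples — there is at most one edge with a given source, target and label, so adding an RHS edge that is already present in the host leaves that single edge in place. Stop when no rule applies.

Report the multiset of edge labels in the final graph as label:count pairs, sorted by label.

start.  V:6 E:8  edges: 0-q->3 0-q->4 1-q->0 2-p->1 2-q->5 3-p->3 4-p->4 5-p->5
1. fire R2 via {0↦3, 1↦0, 2↦2}  →  V:5 E:6  edges: 0-q->4 1-q->0 2-p->1 2-q->5 4-p->4 5-p->5
2. fire R2 via {0↦4, 1↦0, 2↦2}  →  V:4 E:4  edges: 1-q->0 2-p->1 2-q->5 5-p->5
3. fire R2 via {0↦5, 1↦2, 2↦0}  →  V:3 E:2  edges: 1-q->0 2-p->1
normal form: no rule applies after step 3
NF edges: [(1, 0, 'q'), (2, 1, 'p')]

Answer: p:1 q:1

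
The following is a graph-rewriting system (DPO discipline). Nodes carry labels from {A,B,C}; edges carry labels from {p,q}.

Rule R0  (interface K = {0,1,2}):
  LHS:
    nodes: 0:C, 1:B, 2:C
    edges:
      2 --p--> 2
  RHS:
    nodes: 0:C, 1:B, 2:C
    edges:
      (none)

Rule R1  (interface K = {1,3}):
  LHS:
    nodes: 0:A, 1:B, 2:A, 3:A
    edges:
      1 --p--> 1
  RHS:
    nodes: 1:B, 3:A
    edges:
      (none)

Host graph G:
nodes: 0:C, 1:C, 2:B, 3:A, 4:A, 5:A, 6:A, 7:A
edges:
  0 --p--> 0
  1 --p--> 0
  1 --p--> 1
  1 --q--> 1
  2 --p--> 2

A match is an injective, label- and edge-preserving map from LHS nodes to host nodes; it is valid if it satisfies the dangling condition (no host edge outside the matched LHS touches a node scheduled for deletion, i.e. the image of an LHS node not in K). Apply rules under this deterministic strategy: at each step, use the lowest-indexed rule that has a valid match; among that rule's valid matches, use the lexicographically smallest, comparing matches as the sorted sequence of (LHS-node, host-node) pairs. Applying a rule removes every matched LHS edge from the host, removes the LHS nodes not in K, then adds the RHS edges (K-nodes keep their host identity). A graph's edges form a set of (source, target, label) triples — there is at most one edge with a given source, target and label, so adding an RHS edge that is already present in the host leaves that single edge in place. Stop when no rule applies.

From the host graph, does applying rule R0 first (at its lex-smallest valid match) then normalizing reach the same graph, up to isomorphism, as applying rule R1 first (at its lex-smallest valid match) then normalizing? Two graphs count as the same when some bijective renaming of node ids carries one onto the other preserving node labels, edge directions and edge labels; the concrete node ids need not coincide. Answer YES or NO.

branch R0-first: apply at {0↦0, 1↦2, 2↦1} → |E|=4, then 2 more step(s) → NF |V|=6 |E|=2 V={0:C, 1:C, 2:B, 5:A, 6:A, 7:A} E=1-p->0 1-q->1
branch R1-first: apply at {0↦3, 1↦2, 2↦4, 3↦5} → |E|=4, then 2 more step(s) → NF |V|=6 |E|=2 V={0:C, 1:C, 2:B, 5:A, 6:A, 7:A} E=1-p->0 1-q->1
graphs isomorphic (equal up to label-preserving node renaming)

Answer: YES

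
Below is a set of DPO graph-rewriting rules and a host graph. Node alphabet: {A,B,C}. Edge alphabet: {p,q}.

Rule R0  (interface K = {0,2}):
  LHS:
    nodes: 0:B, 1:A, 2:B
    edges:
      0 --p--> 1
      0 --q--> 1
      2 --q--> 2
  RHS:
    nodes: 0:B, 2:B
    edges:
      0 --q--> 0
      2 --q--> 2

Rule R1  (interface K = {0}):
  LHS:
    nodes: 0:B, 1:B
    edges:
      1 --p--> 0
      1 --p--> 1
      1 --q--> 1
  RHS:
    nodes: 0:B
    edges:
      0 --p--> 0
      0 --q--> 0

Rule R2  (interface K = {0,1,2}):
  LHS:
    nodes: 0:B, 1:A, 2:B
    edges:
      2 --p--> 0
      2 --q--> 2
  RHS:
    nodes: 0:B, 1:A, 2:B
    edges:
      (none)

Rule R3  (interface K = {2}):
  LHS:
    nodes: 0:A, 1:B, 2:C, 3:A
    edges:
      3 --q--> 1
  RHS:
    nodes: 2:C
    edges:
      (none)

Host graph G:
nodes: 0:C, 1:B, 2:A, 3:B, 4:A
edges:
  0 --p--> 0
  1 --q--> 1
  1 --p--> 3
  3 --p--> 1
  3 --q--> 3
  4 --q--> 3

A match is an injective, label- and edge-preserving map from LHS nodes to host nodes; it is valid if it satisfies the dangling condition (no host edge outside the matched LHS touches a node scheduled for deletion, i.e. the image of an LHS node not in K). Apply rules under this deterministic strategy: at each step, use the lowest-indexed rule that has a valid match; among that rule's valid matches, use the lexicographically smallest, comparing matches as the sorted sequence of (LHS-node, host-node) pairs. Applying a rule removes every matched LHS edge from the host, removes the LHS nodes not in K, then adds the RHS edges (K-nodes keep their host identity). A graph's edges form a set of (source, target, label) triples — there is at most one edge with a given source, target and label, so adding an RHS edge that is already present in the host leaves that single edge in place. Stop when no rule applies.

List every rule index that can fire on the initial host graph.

R0: no valid match — LHS pattern not found
R1: no valid match — LHS pattern not found
R2: 4 valid matches — {0↦1, 1↦2, 2↦3}, {0↦1, 1↦4, 2↦3}, {0↦3, 1↦2, 2↦1} (+1 more)
R3: no valid match — 1 raw match, all fail dangling condition

Answer: [R2]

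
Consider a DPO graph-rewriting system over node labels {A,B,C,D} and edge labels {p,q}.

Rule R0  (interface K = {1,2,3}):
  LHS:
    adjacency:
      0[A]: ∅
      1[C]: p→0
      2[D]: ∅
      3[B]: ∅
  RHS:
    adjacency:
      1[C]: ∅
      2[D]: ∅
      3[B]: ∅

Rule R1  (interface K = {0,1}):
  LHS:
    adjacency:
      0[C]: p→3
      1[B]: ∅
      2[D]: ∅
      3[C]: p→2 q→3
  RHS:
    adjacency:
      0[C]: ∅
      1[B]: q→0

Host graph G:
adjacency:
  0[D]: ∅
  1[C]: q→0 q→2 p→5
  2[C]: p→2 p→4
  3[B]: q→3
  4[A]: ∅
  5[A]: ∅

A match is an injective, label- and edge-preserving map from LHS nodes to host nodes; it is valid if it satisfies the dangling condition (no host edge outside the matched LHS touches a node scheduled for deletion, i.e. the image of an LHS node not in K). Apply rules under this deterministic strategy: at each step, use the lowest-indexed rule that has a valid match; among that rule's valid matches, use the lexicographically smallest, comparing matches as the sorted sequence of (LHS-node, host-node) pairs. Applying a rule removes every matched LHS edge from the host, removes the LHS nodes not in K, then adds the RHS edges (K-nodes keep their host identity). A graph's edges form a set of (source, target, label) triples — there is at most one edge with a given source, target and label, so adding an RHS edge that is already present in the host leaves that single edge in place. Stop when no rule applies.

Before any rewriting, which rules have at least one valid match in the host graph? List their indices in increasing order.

R0: 2 valid matches — {0↦4, 1↦2, 2↦0, 3↦3}, {0↦5, 1↦1, 2↦0, 3↦3}
R1: no valid match — LHS pattern not found

Answer: [R0]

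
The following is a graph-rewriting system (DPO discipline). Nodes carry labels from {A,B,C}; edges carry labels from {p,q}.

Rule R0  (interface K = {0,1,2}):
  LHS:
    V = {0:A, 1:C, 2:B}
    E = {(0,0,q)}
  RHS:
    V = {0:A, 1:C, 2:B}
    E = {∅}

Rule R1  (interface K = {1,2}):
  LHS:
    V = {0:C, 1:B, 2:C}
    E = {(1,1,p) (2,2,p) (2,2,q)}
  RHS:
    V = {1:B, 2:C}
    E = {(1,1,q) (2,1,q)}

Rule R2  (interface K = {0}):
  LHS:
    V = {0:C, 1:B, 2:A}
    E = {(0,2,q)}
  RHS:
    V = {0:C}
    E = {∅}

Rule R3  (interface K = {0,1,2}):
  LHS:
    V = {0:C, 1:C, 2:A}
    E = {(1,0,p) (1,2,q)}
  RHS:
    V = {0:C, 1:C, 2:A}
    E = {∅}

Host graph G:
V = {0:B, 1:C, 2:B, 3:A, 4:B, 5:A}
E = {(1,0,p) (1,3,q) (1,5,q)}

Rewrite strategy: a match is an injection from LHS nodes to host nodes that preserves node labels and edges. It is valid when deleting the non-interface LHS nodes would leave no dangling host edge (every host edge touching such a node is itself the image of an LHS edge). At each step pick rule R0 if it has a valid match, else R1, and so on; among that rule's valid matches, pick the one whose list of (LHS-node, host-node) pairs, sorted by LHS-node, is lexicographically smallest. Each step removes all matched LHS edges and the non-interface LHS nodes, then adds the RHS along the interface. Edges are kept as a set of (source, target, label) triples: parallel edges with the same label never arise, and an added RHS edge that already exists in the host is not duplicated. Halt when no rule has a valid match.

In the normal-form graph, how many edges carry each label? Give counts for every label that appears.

Answer: p:1

Steps:
start.  V:6 E:3  edges: 1-p->0 1-q->3 1-q->5
1. fire R2 via {0↦1, 1↦2, 2↦3}  →  V:4 E:2  edges: 1-p->0 1-q->5
2. fire R2 via {0↦1, 1↦4, 2↦5}  →  V:2 E:1  edges: 1-p->0
halt: no rule applies after step 2
NF edges: [(1, 0, 'p')]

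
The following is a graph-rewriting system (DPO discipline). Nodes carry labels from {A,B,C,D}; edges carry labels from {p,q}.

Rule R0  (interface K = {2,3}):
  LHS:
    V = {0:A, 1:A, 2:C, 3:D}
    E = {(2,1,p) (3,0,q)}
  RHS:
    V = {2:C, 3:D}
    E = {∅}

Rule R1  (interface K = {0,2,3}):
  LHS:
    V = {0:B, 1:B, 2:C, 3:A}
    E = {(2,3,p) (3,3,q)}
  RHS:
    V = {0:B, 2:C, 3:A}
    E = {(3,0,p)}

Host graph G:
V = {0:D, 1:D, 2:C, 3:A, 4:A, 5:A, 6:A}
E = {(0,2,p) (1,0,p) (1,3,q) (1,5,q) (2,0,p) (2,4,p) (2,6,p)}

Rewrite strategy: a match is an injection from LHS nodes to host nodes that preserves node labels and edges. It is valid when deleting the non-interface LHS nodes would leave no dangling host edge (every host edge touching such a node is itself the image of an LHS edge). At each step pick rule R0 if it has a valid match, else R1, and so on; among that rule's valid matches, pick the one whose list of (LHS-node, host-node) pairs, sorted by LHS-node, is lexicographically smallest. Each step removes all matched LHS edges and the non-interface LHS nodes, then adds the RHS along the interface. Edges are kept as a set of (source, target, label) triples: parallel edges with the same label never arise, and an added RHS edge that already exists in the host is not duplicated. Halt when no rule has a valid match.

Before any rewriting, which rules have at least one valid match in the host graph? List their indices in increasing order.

R0: 4 valid matches — {0↦3, 1↦4, 2↦2, 3↦1}, {0↦3, 1↦6, 2↦2, 3↦1}, {0↦5, 1↦4, 2↦2, 3↦1} (+1 more)
R1: no valid match — LHS pattern not found

Answer: [R0]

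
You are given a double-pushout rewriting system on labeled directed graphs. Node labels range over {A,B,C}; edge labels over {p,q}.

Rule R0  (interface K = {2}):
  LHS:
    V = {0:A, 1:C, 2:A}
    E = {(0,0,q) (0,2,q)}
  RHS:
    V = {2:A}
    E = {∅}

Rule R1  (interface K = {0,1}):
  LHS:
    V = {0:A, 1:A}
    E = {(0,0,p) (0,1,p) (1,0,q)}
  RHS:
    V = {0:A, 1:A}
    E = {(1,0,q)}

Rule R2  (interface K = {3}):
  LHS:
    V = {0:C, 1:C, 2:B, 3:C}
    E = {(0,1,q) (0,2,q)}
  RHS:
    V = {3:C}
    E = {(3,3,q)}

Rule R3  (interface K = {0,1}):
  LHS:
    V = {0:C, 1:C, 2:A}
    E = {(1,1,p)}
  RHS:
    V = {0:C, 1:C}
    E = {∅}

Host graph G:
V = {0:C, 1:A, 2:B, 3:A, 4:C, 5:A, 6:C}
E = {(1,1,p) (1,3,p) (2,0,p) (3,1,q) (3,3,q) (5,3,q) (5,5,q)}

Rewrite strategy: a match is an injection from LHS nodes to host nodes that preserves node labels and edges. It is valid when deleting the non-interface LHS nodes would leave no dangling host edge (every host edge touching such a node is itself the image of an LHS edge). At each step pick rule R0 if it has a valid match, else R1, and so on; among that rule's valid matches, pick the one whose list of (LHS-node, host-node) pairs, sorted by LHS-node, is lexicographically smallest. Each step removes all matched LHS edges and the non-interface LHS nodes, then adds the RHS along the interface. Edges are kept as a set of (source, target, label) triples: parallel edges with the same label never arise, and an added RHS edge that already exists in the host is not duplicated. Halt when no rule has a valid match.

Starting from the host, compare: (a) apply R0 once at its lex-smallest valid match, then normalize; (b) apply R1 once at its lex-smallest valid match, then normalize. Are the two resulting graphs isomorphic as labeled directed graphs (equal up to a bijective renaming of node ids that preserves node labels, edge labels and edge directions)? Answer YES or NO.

branch R0-first: apply at {0↦5, 1↦4, 2↦3} → |E|=5, then 2 more step(s) → NF |V|=3 |E|=1 V={0:C, 1:A, 2:B} E=2-p->0
branch R1-first: apply at {0↦1, 1↦3} → |E|=5, then 2 more step(s) → NF |V|=3 |E|=1 V={0:C, 1:A, 2:B} E=2-p->0
graphs isomorphic (equal up to label-preserving node renaming)

Answer: YES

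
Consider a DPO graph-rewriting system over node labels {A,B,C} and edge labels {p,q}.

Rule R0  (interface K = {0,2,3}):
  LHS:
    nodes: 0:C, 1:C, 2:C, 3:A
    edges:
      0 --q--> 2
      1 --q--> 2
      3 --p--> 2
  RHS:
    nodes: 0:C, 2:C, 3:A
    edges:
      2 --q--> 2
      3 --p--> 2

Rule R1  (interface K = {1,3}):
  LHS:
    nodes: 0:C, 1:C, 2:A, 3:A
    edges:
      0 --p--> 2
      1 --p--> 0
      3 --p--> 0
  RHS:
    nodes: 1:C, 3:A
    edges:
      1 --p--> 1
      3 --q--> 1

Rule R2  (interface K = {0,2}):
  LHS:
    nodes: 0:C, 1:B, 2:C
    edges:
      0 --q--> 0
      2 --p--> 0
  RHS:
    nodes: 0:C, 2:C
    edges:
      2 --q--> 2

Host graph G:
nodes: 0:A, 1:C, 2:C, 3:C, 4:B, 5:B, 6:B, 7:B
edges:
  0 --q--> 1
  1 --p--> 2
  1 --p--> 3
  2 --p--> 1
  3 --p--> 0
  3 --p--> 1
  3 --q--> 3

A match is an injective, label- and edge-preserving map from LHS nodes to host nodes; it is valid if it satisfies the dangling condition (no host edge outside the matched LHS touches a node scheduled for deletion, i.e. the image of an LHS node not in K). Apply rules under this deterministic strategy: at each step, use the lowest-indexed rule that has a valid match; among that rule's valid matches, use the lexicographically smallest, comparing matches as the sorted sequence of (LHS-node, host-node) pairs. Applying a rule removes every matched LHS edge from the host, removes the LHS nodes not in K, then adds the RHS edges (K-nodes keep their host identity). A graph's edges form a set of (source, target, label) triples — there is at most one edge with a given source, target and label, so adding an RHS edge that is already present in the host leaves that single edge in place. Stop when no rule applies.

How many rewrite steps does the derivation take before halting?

[0] host  ⇒  8 nodes, 7 edges  {0-q->1 1-p->2 1-p->3 2-p->1 3-p->0 3-p->1 3-q->3}
[1] R2 @ {0↦3, 1↦4, 2↦1}  ⇒  7 nodes, 6 edges  {0-q->1 1-q->1 1-p->2 2-p->1 3-p->0 3-p->1}
[2] R2 @ {0↦1, 1↦5, 2↦2}  ⇒  6 nodes, 5 edges  {0-q->1 1-p->2 2-q->2 3-p->0 3-p->1}
[3] R2 @ {0↦2, 1↦6, 2↦1}  ⇒  5 nodes, 4 edges  {0-q->1 1-q->1 3-p->0 3-p->1}
[4] R2 @ {0↦1, 1↦7, 2↦3}  ⇒  4 nodes, 3 edges  {0-q->1 3-p->0 3-q->3}
halt: no rule applies after step 4

Answer: 4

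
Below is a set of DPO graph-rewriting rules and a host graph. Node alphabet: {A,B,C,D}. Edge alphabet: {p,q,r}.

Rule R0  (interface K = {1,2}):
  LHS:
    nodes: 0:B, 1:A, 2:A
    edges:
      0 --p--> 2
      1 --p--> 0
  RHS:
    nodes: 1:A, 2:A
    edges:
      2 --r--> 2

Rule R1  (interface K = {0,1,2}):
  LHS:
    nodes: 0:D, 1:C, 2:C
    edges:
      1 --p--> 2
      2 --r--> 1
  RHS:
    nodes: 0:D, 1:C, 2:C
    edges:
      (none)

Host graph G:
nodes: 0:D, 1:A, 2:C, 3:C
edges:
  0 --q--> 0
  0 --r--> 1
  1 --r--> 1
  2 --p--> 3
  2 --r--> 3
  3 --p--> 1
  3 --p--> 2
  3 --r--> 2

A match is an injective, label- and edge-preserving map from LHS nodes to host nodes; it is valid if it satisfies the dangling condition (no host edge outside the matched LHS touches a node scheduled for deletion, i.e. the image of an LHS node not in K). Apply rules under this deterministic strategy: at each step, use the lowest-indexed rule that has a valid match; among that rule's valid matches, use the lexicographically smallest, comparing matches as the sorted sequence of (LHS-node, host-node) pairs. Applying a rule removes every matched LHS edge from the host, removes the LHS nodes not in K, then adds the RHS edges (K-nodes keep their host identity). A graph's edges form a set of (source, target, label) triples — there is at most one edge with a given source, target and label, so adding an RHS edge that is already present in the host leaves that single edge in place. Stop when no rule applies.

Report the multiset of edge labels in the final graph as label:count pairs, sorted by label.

Answer: p:1 q:1 r:2

Rewrite trace:
start.  V:4 E:8  edges: 0-q->0 0-r->1 1-r->1 2-p->3 2-r->3 3-p->1 3-p->2 3-r->2
1. fire R1 via {0↦0, 1↦2, 2↦3}  →  V:4 E:6  edges: 0-q->0 0-r->1 1-r->1 2-r->3 3-p->1 3-p->2
2. fire R1 via {0↦0, 1↦3, 2↦2}  →  V:4 E:4  edges: 0-q->0 0-r->1 1-r->1 3-p->1
halt: no rule applies after step 2
NF edges: [(0, 0, 'q'), (0, 1, 'r'), (1, 1, 'r'), (3, 1, 'p')]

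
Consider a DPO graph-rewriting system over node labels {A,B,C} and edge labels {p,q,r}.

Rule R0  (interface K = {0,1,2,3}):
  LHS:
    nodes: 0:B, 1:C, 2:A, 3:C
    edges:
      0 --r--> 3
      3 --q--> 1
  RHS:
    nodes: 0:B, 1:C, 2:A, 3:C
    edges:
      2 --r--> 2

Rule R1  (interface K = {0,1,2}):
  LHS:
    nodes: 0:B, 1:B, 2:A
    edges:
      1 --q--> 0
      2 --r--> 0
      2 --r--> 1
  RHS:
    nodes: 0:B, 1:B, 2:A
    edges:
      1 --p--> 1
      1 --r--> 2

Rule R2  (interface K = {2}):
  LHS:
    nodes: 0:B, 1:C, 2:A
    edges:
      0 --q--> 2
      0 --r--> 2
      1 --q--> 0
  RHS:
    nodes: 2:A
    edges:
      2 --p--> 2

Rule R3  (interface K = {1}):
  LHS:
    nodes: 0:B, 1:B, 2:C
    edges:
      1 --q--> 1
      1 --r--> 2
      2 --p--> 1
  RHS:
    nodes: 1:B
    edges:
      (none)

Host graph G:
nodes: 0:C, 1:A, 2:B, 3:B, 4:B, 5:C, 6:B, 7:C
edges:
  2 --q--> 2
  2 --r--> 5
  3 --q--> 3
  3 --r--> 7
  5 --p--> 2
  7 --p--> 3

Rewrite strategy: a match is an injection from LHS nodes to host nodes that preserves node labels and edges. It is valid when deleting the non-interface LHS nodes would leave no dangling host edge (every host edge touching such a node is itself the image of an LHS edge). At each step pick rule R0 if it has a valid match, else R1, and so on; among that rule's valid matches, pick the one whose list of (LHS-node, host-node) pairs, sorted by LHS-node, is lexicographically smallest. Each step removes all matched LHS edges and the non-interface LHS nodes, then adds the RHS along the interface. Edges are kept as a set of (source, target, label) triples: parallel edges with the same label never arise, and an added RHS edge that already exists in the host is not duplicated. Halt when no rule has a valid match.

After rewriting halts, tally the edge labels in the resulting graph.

Answer: (no edges)

Derivation:
start.  V:8 E:6  edges: 2-q->2 2-r->5 3-q->3 3-r->7 5-p->2 7-p->3
1. fire R3 via {0↦4, 1↦2, 2↦5}  →  V:6 E:3  edges: 3-q->3 3-r->7 7-p->3
2. fire R3 via {0↦2, 1↦3, 2↦7}  →  V:4 E:0  edges: ∅
halt: no rule applies after step 2
NF edges: []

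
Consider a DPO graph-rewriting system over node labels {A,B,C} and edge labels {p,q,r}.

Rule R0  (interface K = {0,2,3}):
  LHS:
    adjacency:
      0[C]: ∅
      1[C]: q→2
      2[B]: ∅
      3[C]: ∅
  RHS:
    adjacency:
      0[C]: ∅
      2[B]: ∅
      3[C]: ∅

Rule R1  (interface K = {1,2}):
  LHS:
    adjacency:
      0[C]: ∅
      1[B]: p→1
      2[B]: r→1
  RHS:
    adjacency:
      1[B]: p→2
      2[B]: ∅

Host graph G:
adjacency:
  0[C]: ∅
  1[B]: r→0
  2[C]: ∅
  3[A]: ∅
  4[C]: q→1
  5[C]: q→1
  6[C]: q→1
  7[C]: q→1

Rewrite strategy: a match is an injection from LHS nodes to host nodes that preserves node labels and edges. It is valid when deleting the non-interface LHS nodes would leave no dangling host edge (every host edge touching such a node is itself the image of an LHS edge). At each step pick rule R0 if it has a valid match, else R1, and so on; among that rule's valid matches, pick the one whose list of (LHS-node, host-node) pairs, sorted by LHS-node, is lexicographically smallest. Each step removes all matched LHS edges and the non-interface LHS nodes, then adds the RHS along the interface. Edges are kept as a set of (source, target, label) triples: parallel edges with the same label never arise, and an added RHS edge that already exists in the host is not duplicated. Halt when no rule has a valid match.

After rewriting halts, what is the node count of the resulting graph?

start.  V:8 E:5  edges: 1-r->0 4-q->1 5-q->1 6-q->1 7-q->1
1. fire R0 via {0↦0, 1↦4, 2↦1, 3↦2}  →  V:7 E:4  edges: 1-r->0 5-q->1 6-q->1 7-q->1
2. fire R0 via {0↦0, 1↦5, 2↦1, 3↦2}  →  V:6 E:3  edges: 1-r->0 6-q->1 7-q->1
3. fire R0 via {0↦0, 1↦6, 2↦1, 3↦2}  →  V:5 E:2  edges: 1-r->0 7-q->1
4. fire R0 via {0↦0, 1↦7, 2↦1, 3↦2}  →  V:4 E:1  edges: 1-r->0
final graph: no rule applies after step 4
NF nodes: {0:C, 1:B, 2:C, 3:A}

Answer: 4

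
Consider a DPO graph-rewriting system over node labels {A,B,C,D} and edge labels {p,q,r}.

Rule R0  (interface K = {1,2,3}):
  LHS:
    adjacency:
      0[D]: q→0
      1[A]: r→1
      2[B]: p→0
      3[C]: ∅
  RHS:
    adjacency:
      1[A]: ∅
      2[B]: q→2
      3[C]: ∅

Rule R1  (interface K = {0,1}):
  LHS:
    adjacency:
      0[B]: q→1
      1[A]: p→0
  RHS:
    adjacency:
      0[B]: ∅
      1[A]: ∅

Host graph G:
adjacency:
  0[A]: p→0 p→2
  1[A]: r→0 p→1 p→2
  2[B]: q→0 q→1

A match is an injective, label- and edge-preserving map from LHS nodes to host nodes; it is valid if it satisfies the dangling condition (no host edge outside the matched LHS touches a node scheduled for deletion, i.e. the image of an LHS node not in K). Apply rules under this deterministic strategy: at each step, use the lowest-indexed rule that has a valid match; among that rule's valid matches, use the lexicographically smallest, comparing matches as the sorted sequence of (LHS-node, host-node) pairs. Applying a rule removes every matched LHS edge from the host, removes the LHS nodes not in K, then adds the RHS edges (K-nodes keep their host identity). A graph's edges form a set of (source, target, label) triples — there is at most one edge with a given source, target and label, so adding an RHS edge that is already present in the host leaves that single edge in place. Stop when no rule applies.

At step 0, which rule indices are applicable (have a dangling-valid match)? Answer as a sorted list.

Answer: [R1]

Rewrite trace:
R0: no valid match — LHS pattern not found
R1: 2 valid matches — {0↦2, 1↦0}, {0↦2, 1↦1}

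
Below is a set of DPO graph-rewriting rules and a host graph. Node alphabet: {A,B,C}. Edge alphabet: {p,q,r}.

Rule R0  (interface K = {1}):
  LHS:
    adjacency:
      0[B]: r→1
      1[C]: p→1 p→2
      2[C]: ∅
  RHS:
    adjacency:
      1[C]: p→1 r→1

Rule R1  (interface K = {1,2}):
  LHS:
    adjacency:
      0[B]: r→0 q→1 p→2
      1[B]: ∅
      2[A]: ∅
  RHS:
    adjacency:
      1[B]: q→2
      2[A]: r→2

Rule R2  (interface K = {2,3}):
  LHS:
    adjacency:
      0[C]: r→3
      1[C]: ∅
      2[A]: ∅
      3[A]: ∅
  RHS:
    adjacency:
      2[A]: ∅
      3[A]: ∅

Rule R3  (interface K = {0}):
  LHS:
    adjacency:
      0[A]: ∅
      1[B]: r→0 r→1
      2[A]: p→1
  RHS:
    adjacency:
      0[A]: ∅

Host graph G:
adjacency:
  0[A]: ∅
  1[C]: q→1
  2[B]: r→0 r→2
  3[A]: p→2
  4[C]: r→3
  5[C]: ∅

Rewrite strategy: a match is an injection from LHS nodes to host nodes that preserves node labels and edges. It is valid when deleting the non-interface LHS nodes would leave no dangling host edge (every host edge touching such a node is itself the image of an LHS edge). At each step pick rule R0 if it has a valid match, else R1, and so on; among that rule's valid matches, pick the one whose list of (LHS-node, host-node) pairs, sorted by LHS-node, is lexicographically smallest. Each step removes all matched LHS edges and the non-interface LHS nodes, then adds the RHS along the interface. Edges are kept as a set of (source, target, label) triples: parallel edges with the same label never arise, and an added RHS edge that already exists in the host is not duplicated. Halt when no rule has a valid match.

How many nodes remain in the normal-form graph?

initial: |V|=6 |E|=5  E = 1-q->1 2-r->0 2-r->2 3-p->2 4-r->3
step 1: apply R2 at {0↦4, 1↦5, 2↦0, 3↦3}  → |V|=4 |E|=4  E = 1-q->1 2-r->0 2-r->2 3-p->2
step 2: apply R3 at {0↦0, 1↦2, 2↦3}  → |V|=2 |E|=1  E = 1-q->1
halt: no rule applies after step 2
NF nodes: {0:A, 1:C}

Answer: 2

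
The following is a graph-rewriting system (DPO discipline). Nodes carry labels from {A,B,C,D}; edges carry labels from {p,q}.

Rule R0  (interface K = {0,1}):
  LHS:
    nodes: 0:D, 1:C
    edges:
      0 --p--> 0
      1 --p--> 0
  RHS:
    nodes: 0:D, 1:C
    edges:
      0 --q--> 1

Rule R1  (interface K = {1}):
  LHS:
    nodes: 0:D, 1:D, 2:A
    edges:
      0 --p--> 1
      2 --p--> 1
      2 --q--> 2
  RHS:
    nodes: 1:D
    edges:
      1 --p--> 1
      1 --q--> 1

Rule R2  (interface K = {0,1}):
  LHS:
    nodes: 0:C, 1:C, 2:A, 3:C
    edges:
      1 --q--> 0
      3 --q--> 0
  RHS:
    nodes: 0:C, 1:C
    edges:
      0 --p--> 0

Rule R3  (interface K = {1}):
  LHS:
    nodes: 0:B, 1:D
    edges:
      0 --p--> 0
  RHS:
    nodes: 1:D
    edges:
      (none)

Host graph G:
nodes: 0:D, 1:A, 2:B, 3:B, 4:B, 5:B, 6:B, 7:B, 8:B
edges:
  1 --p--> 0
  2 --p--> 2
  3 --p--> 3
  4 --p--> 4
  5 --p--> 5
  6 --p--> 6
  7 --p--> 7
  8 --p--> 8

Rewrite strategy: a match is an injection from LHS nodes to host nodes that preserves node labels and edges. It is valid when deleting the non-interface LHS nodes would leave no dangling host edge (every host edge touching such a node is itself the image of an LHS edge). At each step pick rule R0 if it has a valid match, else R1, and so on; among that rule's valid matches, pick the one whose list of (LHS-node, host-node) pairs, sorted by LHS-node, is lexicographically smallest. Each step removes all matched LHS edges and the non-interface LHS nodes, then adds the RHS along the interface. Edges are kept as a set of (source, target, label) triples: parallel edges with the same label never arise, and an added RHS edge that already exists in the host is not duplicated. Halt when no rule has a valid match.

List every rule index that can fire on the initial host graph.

R0: no valid match — LHS pattern not found
R1: no valid match — LHS pattern not found
R2: no valid match — LHS pattern not found
R3: 7 valid matches — {0↦2, 1↦0}, {0↦3, 1↦0}, {0↦4, 1↦0} (+4 more)

Answer: [R3]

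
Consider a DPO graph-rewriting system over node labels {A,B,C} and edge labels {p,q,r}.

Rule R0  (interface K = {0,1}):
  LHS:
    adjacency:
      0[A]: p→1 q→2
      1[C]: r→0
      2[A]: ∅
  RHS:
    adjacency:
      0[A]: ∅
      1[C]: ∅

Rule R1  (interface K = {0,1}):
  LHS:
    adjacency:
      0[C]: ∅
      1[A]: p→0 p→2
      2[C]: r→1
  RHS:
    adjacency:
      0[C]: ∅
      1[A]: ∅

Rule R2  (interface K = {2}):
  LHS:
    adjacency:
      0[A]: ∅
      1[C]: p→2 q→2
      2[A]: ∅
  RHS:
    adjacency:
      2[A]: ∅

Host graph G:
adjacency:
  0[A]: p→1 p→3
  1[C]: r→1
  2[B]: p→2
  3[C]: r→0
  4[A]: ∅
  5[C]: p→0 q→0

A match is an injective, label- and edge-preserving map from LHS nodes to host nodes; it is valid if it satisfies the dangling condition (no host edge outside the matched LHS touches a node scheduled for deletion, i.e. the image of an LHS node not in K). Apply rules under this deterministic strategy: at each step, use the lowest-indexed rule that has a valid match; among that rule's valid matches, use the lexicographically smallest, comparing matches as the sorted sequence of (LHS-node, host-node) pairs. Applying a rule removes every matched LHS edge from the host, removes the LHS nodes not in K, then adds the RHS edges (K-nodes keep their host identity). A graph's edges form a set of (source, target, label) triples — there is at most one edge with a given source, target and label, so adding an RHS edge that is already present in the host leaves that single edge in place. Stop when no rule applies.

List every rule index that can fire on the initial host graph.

R0: no valid match — LHS pattern not found
R1: 1 valid match — {0↦1, 1↦0, 2↦3}
R2: 1 valid match — {0↦4, 1↦5, 2↦0}

Answer: [R1,R2]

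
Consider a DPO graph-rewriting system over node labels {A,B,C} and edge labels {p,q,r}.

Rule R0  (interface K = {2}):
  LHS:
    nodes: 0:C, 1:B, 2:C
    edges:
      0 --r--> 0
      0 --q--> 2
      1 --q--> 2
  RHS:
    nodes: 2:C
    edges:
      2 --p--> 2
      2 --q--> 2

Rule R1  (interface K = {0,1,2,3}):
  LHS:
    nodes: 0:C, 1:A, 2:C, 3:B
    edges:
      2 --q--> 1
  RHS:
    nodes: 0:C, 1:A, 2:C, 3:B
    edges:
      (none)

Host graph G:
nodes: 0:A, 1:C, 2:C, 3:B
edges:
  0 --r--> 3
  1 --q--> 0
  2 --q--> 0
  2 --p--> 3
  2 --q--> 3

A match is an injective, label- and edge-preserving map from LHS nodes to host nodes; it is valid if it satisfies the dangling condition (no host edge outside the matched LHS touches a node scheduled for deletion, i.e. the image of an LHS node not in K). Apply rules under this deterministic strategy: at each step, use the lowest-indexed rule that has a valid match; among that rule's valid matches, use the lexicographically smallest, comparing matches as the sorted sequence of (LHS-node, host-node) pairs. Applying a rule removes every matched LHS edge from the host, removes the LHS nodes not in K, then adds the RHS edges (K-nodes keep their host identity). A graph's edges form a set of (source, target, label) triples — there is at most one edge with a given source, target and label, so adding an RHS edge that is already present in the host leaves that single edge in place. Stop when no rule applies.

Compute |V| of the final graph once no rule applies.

Answer: 4

Rewrite trace:
initial: |V|=4 |E|=5  E = 0-r->3 1-q->0 2-q->0 2-p->3 2-q->3
step 1: apply R1 at {0↦1, 1↦0, 2↦2, 3↦3}  → |V|=4 |E|=4  E = 0-r->3 1-q->0 2-p->3 2-q->3
step 2: apply R1 at {0↦2, 1↦0, 2↦1, 3↦3}  → |V|=4 |E|=3  E = 0-r->3 2-p->3 2-q->3
halt: no rule applies after step 2
NF nodes: {0:A, 1:C, 2:C, 3:B}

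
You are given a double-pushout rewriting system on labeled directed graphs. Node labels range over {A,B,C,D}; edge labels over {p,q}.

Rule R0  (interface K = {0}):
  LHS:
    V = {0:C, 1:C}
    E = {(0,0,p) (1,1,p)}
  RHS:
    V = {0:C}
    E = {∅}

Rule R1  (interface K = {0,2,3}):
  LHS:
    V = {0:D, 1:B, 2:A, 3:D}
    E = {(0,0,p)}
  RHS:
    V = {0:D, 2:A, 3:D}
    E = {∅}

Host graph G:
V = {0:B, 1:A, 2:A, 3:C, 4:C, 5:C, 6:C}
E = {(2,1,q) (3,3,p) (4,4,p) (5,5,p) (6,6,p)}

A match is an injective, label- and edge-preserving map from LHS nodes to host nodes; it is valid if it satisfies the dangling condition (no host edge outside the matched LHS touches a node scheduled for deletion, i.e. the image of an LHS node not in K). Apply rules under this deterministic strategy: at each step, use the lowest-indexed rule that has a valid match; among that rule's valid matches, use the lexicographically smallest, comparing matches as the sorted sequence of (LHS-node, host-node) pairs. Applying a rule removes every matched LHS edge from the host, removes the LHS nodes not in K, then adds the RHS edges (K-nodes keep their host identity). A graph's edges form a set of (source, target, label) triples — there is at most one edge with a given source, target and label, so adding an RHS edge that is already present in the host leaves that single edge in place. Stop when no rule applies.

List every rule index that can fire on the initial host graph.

R0: 12 valid matches — {0↦3, 1↦4}, {0↦3, 1↦5}, {0↦3, 1↦6} (+9 more)
R1: no valid match — LHS pattern not found

Answer: [R0]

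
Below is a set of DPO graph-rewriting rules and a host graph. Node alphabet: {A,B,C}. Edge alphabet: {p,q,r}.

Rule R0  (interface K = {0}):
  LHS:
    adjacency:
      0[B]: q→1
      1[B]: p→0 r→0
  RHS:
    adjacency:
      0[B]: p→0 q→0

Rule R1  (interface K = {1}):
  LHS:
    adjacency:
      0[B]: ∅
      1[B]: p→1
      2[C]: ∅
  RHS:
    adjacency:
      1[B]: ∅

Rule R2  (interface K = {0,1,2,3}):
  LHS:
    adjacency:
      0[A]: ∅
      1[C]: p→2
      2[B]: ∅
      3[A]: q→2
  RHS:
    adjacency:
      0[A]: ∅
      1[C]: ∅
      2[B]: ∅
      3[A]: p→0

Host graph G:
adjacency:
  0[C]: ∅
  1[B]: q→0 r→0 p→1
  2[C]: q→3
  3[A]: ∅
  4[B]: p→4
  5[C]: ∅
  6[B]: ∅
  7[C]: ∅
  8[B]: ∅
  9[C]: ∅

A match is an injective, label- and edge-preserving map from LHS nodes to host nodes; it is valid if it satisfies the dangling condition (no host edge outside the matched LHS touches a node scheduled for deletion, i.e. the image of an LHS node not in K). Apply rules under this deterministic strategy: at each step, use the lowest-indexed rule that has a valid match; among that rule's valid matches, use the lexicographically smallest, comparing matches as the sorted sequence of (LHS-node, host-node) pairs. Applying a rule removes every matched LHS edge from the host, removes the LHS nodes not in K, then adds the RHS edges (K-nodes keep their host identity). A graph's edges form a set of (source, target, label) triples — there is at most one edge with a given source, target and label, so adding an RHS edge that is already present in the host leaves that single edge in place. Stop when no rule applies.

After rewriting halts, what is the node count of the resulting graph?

initial: |V|=10 |E|=5  E = 1-q->0 1-r->0 1-p->1 2-q->3 4-p->4
step 1: apply R1 at {0↦6, 1↦1, 2↦5}  → |V|=8 |E|=4  E = 1-q->0 1-r->0 2-q->3 4-p->4
step 2: apply R1 at {0↦8, 1↦4, 2↦7}  → |V|=6 |E|=3  E = 1-q->0 1-r->0 2-q->3
normal form: no rule applies after step 2
NF nodes: {0:C, 1:B, 2:C, 3:A, 4:B, 9:C}

Answer: 6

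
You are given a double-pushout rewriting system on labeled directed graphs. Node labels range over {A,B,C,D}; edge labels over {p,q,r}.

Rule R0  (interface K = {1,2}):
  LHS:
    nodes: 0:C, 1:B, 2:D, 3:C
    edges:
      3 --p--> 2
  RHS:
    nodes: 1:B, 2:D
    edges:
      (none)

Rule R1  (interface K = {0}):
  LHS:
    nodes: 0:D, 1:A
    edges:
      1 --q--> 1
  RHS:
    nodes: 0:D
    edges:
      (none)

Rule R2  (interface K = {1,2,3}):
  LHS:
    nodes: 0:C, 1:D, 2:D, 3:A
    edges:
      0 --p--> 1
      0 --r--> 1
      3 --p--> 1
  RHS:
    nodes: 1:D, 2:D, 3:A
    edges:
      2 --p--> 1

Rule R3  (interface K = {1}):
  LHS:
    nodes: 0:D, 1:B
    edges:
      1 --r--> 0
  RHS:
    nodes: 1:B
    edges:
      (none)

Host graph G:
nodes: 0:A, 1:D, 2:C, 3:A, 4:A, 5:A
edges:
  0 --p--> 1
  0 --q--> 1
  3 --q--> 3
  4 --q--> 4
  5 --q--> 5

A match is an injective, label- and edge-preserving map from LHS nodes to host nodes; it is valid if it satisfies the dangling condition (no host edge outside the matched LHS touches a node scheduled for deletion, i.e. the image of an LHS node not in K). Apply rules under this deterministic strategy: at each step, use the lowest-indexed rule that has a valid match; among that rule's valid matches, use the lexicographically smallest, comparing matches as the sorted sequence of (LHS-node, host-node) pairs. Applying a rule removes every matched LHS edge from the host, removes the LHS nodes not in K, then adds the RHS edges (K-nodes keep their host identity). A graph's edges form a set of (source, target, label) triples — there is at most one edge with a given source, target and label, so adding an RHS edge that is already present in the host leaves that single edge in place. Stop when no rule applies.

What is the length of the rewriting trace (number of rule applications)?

start.  V:6 E:5  edges: 0-p->1 0-q->1 3-q->3 4-q->4 5-q->5
1. fire R1 via {0↦1, 1↦3}  →  V:5 E:4  edges: 0-p->1 0-q->1 4-q->4 5-q->5
2. fire R1 via {0↦1, 1↦4}  →  V:4 E:3  edges: 0-p->1 0-q->1 5-q->5
3. fire R1 via {0↦1, 1↦5}  →  V:3 E:2  edges: 0-p->1 0-q->1
normal form: no rule applies after step 3

Answer: 3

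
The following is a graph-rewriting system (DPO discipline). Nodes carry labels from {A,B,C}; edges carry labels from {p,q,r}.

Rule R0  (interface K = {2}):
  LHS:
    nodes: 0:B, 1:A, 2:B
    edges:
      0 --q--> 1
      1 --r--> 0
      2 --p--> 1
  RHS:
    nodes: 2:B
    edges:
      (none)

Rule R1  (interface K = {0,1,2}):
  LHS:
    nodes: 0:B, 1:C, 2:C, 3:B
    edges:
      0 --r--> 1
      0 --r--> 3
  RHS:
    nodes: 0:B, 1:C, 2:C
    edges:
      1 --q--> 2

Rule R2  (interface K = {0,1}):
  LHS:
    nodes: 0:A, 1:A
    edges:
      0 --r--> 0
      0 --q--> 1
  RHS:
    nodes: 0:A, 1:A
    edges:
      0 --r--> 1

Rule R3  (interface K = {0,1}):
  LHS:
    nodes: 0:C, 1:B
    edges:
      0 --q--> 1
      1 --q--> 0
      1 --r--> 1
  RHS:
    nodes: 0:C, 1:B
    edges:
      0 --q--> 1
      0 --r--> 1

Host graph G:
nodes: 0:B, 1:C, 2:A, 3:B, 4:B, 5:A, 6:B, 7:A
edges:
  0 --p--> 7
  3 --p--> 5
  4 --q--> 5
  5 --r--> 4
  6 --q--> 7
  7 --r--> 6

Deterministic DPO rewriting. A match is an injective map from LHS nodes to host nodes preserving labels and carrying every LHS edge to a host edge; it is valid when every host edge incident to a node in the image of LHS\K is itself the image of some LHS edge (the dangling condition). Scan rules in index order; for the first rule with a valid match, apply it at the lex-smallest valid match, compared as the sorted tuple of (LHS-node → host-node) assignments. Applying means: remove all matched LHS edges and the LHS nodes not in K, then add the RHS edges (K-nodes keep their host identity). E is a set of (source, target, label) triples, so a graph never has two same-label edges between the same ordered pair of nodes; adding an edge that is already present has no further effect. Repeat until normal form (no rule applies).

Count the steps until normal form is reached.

[0] host  ⇒  8 nodes, 6 edges  {0-p->7 3-p->5 4-q->5 5-r->4 6-q->7 7-r->6}
[1] R0 @ {0↦4, 1↦5, 2↦3}  ⇒  6 nodes, 3 edges  {0-p->7 6-q->7 7-r->6}
[2] R0 @ {0↦6, 1↦7, 2↦0}  ⇒  4 nodes, 0 edges  {∅}
normal form: no rule applies after step 2

Answer: 2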